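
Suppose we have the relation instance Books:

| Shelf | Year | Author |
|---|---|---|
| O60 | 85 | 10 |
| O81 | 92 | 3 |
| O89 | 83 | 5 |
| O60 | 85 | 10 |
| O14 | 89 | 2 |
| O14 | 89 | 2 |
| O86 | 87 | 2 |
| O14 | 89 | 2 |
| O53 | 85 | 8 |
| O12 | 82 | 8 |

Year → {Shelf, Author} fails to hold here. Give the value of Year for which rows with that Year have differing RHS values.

85

Year=85: 3 rows → {Shelf,Author} takes values {(O60, 10), (O53, 8)} — violation
Year=92: 1 row → {Shelf,Author} = (O81, 3) ✓
Year=83: 1 row → {Shelf,Author} = (O89, 5) ✓
Year=89: 3 rows → {Shelf,Author} = (O14, 2), (O14, 2), (O14, 2) ✓
Year=87: 1 row → {Shelf,Author} = (O86, 2) ✓
Year=82: 1 row → {Shelf,Author} = (O12, 8) ✓
The only Year value with inconsistent RHS is Year=85.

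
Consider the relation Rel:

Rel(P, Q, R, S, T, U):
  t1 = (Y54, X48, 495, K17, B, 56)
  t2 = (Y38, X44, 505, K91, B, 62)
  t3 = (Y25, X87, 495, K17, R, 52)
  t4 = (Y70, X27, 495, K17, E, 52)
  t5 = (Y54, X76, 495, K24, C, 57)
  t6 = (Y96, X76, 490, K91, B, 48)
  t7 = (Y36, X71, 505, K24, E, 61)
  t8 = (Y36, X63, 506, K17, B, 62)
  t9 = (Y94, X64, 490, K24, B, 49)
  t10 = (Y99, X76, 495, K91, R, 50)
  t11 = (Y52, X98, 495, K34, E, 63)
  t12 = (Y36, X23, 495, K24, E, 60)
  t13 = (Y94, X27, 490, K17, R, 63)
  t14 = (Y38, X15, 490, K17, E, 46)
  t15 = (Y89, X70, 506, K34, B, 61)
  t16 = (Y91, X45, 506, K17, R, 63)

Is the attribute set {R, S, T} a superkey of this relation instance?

Yes

All 16 rows have distinct {R, S, T} values, so {R, S, T} → (all attributes) holds and {R, S, T} is a superkey.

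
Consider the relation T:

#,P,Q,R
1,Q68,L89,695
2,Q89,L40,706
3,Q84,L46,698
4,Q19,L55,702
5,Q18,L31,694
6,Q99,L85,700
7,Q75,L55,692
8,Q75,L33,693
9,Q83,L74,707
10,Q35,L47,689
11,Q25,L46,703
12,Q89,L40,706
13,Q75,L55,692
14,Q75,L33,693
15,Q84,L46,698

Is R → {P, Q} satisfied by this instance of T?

R=695: row 1 → {P,Q} = (Q68, L89) ✓
R=706: rows 2, 12 → {P,Q} = (Q89, L40), (Q89, L40) ✓
R=698: rows 3, 15 → {P,Q} = (Q84, L46), (Q84, L46) ✓
R=702: row 4 → {P,Q} = (Q19, L55) ✓
R=694: row 5 → {P,Q} = (Q18, L31) ✓
R=700: row 6 → {P,Q} = (Q99, L85) ✓
R=692: rows 7, 13 → {P,Q} = (Q75, L55), (Q75, L55) ✓
R=693: rows 8, 14 → {P,Q} = (Q75, L33), (Q75, L33) ✓
R=707: row 9 → {P,Q} = (Q83, L74) ✓
R=689: row 10 → {P,Q} = (Q35, L47) ✓
R=703: row 11 → {P,Q} = (Q25, L46) ✓
Every R value is associated with a single {P, Q} value, so R → {P, Q} holds.

Yes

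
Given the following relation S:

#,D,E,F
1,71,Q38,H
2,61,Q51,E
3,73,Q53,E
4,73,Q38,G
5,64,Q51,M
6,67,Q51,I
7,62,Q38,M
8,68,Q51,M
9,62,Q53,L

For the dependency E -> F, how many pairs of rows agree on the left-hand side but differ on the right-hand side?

E=Q38: violating pairs (1,4), (1,7), (4,7) — 3 pairs.
E=Q51: violating pairs (2,5), (2,6), (2,8), (5,6), (6,8) — 5 pairs.
E=Q53: violating pairs (3,9) — 1 pair.

9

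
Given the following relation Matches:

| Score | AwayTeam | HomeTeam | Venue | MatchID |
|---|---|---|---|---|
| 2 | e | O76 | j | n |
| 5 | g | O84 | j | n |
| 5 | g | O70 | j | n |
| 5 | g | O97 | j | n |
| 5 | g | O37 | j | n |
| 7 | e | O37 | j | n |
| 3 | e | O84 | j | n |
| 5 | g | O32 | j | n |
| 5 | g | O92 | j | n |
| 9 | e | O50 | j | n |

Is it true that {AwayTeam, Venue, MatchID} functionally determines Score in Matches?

No

(AwayTeam=e, Venue=j, MatchID=n): 4 rows → Score takes values {2, 7, 3, 9} — violation
(AwayTeam=g, Venue=j, MatchID=n): 6 rows → Score = 5, 5, 5, 5, 5, 5 ✓
Two rows agree on {AwayTeam, Venue, MatchID} but differ on Score, so {AwayTeam, Venue, MatchID} -> Score does not hold.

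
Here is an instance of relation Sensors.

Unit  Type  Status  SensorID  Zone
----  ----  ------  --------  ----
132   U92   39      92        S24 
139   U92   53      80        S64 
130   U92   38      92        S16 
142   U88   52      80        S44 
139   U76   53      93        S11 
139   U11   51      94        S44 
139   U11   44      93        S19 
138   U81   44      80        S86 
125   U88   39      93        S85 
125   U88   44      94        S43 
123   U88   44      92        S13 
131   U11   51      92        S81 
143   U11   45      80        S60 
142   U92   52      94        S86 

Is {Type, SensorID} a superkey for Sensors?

Two distinct rows share (Type=U92, SensorID=92), so {Type, SensorID} does not determine every attribute — not a superkey.

No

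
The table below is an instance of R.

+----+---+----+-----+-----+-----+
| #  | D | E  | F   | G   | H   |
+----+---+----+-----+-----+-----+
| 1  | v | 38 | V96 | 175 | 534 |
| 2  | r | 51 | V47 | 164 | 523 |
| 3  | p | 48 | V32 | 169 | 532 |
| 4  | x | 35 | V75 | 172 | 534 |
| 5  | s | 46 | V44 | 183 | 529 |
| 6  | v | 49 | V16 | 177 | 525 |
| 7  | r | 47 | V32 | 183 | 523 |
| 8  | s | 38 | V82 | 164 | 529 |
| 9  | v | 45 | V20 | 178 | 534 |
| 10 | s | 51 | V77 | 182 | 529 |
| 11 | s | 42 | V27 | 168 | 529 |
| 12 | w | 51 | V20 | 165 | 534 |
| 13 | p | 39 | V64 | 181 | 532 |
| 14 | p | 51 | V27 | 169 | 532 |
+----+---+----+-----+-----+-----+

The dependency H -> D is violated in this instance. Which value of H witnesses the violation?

H=534: rows 1, 4, 9, 12 → D takes values {v, x, w} — violation
H=523: rows 2, 7 → D = r, r ✓
H=532: rows 3, 13, 14 → D = p, p, p ✓
H=529: rows 5, 8, 10, 11 → D = s, s, s, s ✓
H=525: row 6 → D = v ✓
The only H value with inconsistent D is H=534.

534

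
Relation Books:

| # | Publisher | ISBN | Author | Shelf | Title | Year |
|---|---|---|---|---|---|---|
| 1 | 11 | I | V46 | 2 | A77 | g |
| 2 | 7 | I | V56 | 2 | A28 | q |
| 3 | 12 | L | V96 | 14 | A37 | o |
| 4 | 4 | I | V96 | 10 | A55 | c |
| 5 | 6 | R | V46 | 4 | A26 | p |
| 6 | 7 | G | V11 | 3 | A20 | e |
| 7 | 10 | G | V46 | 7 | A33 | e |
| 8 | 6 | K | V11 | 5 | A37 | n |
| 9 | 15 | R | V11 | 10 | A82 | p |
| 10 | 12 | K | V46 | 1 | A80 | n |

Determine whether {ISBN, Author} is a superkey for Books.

All 10 rows have distinct {ISBN, Author} values, so {ISBN, Author} → (all attributes) holds and {ISBN, Author} is a superkey.

Yes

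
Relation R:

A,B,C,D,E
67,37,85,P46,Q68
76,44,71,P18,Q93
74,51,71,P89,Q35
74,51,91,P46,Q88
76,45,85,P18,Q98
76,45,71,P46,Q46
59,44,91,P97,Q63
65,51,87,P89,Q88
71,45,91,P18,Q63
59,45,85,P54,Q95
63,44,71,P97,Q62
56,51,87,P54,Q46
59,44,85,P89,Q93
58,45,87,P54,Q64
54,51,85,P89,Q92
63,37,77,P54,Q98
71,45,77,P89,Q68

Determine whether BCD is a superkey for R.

All 17 rows have distinct BCD values, so BCD → (all attributes) holds and BCD is a superkey.

Yes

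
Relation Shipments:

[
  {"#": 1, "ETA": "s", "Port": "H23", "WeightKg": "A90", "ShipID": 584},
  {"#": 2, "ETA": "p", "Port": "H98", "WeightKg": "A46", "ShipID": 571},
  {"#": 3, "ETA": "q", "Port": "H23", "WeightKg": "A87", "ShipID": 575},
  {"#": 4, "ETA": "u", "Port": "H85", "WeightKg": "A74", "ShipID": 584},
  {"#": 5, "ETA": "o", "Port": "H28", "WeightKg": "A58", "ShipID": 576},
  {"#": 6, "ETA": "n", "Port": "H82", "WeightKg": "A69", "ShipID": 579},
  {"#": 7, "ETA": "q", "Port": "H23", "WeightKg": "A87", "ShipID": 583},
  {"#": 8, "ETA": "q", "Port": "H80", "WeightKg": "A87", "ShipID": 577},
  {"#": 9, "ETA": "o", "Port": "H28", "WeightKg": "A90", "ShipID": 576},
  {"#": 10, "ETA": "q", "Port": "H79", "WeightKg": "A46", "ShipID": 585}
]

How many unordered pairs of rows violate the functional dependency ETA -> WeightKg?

ETA=q: violating pairs (3,10), (7,10), (8,10) — 3 pairs.
ETA=o: violating pairs (5,9) — 1 pair.

4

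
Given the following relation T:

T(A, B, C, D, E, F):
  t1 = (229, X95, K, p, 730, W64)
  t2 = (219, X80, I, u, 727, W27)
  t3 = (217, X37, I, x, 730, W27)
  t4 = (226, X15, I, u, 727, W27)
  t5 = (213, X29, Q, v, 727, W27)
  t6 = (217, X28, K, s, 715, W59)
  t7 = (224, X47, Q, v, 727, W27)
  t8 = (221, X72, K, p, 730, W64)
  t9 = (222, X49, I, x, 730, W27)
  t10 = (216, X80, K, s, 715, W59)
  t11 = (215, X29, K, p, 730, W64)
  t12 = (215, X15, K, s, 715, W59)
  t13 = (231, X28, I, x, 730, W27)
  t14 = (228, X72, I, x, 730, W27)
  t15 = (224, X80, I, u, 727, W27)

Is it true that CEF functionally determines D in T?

(C=K, E=730, F=W64): rows 1, 8, 11 → D = p, p, p ✓
(C=I, E=727, F=W27): rows 2, 4, 15 → D = u, u, u ✓
(C=I, E=730, F=W27): rows 3, 9, 13, 14 → D = x, x, x, x ✓
(C=Q, E=727, F=W27): rows 5, 7 → D = v, v ✓
(C=K, E=715, F=W59): rows 6, 10, 12 → D = s, s, s ✓
Every CEF value is associated with a single D value, so CEF -> D holds.

Yes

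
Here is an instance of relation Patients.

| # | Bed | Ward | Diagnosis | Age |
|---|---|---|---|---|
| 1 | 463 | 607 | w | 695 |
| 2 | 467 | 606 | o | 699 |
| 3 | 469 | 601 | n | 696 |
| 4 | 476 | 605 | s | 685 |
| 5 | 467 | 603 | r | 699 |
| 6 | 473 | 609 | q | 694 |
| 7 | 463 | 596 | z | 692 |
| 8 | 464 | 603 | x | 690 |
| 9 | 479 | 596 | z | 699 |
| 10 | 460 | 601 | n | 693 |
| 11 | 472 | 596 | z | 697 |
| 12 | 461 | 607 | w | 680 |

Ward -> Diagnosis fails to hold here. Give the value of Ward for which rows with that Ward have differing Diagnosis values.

603

Ward=607: rows 1, 12 → Diagnosis = w, w ✓
Ward=606: row 2 → Diagnosis = o ✓
Ward=601: rows 3, 10 → Diagnosis = n, n ✓
Ward=605: row 4 → Diagnosis = s ✓
Ward=603: rows 5, 8 → Diagnosis takes values {r, x} — violation
Ward=609: row 6 → Diagnosis = q ✓
Ward=596: rows 7, 9, 11 → Diagnosis = z, z, z ✓
The only Ward value with inconsistent Diagnosis is Ward=603.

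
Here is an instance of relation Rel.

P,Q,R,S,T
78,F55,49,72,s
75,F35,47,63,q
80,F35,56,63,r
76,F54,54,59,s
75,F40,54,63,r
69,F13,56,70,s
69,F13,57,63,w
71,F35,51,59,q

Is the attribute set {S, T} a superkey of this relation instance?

No

Two distinct rows share (S=63, T=r), so {S, T} does not determine every attribute — not a superkey.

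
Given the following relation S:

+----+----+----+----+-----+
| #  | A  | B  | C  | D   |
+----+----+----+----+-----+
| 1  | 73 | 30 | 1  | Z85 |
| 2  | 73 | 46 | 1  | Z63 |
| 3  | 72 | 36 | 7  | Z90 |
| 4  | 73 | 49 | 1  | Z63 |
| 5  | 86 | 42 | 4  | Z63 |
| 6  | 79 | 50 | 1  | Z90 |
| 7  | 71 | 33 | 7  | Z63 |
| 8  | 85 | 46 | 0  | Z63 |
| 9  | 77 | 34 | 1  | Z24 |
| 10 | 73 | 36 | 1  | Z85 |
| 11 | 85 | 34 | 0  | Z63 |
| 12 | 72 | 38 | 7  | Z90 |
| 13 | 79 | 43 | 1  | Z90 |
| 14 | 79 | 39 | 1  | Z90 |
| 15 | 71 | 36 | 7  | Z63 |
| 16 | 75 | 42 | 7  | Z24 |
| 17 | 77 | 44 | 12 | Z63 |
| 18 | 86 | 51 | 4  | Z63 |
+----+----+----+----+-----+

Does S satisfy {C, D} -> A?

Yes

(C=1, D=Z85): rows 1, 10 → A = 73, 73 ✓
(C=1, D=Z63): rows 2, 4 → A = 73, 73 ✓
(C=7, D=Z90): rows 3, 12 → A = 72, 72 ✓
(C=4, D=Z63): rows 5, 18 → A = 86, 86 ✓
(C=1, D=Z90): rows 6, 13, 14 → A = 79, 79, 79 ✓
(C=7, D=Z63): rows 7, 15 → A = 71, 71 ✓
(C=0, D=Z63): rows 8, 11 → A = 85, 85 ✓
(C=1, D=Z24): row 9 → A = 77 ✓
(C=7, D=Z24): row 16 → A = 75 ✓
(C=12, D=Z63): row 17 → A = 77 ✓
Every {C, D} value is associated with a single A value, so {C, D} -> A holds.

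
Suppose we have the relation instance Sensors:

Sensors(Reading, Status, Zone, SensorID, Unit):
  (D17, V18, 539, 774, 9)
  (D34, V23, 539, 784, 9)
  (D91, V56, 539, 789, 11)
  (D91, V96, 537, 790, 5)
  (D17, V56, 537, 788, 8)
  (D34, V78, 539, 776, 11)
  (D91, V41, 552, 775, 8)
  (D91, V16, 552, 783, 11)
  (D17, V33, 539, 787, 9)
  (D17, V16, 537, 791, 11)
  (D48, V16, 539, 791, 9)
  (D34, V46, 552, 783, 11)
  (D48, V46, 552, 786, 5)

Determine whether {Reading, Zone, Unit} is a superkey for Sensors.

No

Two distinct rows share (Reading=D17, Zone=539, Unit=9), so {Reading, Zone, Unit} does not determine every attribute — not a superkey.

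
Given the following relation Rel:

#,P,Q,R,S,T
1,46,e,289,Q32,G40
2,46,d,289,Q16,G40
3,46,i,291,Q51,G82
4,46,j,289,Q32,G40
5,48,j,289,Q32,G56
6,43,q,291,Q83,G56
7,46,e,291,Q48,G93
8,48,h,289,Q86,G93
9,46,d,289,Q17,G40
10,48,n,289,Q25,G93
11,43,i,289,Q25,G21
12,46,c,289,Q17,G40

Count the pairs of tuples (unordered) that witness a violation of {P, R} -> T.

(P=46, R=289): all 5 rows agree on T — 0 pairs.
(P=46, R=291): violating pairs (3,7) — 1 pair.
(P=48, R=289): violating pairs (5,8), (5,10) — 2 pairs.

3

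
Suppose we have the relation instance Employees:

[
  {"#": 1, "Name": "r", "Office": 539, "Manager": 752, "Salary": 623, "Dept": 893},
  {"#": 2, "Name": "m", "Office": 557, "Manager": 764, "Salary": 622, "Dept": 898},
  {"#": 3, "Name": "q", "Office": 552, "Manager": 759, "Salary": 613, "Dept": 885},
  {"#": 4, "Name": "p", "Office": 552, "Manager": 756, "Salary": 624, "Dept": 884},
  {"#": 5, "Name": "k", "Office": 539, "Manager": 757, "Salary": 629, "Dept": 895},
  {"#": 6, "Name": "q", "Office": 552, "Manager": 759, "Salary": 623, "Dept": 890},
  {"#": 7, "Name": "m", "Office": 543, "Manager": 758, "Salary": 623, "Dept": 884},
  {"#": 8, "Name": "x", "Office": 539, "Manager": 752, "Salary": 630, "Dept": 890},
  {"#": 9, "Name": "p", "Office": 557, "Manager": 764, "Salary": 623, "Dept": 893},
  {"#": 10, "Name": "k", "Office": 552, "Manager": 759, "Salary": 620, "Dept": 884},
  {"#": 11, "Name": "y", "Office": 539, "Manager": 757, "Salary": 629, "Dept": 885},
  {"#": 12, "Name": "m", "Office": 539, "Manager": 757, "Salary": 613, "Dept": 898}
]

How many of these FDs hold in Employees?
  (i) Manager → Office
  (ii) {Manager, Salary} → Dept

(i) Manager → Office: every LHS value maps to a single RHS value — holds.
(ii) {Manager, Salary} → Dept: (Manager=757, Salary=629): rows 5, 11 → Dept takes values {895, 885} — violation — fails.
1 of the 2 dependencies holds.

1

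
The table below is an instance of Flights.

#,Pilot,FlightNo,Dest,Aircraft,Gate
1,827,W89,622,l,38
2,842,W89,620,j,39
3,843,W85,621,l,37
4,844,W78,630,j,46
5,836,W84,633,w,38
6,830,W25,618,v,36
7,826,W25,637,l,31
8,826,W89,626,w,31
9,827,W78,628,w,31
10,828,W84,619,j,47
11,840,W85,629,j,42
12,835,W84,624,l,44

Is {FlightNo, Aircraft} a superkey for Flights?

All 12 rows have distinct {FlightNo, Aircraft} values, so {FlightNo, Aircraft} → (all attributes) holds and {FlightNo, Aircraft} is a superkey.

Yes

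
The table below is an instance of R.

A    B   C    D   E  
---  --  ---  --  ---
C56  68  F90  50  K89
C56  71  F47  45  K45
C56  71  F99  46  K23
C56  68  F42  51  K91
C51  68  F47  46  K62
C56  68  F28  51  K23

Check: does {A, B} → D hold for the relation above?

No

(A=C56, B=68): 3 rows → D takes values {50, 51} — violation
(A=C56, B=71): 2 rows → D takes values {45, 46} — violation
(A=C51, B=68): 1 row → D = 46 ✓
Two rows agree on {A, B} but differ on D, so {A, B} → D does not hold.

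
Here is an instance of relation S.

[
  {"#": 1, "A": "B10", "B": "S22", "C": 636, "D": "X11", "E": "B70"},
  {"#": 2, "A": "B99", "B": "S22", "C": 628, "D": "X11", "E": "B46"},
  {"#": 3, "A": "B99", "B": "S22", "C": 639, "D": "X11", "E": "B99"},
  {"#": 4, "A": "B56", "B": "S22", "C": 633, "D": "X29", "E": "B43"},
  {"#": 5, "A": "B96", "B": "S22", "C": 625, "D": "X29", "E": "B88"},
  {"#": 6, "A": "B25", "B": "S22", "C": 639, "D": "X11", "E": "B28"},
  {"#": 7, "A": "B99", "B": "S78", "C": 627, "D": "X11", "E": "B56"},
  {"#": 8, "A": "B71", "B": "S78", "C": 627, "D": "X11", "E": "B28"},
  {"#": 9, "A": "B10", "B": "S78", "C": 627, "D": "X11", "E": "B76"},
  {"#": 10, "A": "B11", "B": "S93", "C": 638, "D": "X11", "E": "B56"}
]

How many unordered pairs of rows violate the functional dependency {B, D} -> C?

6

(B=S22, D=X11): violating pairs (1,2), (1,3), (1,6), (2,3), (2,6) — 5 pairs.
(B=S22, D=X29): violating pairs (4,5) — 1 pair.
(B=S78, D=X11): all 3 rows agree on C — 0 pairs.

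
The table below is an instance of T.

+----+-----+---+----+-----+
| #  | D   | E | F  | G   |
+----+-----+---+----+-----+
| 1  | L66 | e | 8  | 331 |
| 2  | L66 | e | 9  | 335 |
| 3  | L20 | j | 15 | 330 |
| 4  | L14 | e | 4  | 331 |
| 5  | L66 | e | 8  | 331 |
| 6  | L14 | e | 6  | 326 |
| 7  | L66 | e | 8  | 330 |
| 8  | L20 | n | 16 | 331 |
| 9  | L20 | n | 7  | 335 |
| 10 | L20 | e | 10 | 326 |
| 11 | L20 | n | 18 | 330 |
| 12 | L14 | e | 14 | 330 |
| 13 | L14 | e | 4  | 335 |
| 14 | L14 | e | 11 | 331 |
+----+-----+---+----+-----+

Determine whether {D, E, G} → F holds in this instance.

(D=L66, E=e, G=331): rows 1, 5 → F = 8, 8 ✓
(D=L66, E=e, G=335): row 2 → F = 9 ✓
(D=L20, E=j, G=330): row 3 → F = 15 ✓
(D=L14, E=e, G=331): rows 4, 14 → F takes values {4, 11} — violation
(D=L14, E=e, G=326): row 6 → F = 6 ✓
(D=L66, E=e, G=330): row 7 → F = 8 ✓
(D=L20, E=n, G=331): row 8 → F = 16 ✓
(D=L20, E=n, G=335): row 9 → F = 7 ✓
(D=L20, E=e, G=326): row 10 → F = 10 ✓
(D=L20, E=n, G=330): row 11 → F = 18 ✓
(D=L14, E=e, G=330): row 12 → F = 14 ✓
(D=L14, E=e, G=335): row 13 → F = 4 ✓
Two rows agree on {D, E, G} but differ on F, so {D, E, G} → F does not hold.

No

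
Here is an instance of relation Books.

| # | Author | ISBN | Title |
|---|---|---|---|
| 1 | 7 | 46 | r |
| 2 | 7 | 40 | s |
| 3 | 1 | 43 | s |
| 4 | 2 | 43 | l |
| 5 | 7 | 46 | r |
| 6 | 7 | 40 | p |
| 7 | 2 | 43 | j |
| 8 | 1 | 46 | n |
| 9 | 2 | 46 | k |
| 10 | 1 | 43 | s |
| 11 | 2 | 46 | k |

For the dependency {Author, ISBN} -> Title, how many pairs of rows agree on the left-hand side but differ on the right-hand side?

(Author=7, ISBN=46): all 2 rows agree on Title — 0 pairs.
(Author=7, ISBN=40): violating pairs (2,6) — 1 pair.
(Author=1, ISBN=43): all 2 rows agree on Title — 0 pairs.
(Author=2, ISBN=43): violating pairs (4,7) — 1 pair.
(Author=2, ISBN=46): all 2 rows agree on Title — 0 pairs.

2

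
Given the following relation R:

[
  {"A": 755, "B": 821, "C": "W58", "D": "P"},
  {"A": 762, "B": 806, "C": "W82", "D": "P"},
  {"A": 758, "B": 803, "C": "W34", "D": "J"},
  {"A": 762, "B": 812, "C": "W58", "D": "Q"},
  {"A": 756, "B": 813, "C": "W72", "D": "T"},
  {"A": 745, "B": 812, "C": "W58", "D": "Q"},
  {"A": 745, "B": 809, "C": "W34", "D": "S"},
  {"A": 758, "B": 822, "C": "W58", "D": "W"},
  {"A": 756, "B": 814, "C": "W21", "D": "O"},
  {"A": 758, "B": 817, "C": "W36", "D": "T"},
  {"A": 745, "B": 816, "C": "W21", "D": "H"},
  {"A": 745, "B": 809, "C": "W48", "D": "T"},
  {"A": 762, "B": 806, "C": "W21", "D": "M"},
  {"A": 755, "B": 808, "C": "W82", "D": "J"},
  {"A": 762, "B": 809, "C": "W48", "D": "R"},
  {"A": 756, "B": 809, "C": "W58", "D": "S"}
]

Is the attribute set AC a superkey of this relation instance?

Yes

All 16 rows have distinct AC values, so AC → (all attributes) holds and AC is a superkey.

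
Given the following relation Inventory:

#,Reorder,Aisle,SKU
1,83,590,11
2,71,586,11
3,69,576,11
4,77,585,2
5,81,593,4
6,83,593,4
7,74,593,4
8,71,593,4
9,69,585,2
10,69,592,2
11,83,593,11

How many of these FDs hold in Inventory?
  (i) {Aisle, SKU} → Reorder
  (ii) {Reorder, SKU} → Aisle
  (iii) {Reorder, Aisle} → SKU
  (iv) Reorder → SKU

(i) {Aisle, SKU} → Reorder: (Aisle=585, SKU=2): rows 4, 9 → Reorder takes values {77, 69} — violation; (Aisle=593, SKU=4): rows 5, 6, 7, 8 → Reorder takes values {81, 83, 74, 71} — violation — fails.
(ii) {Reorder, SKU} → Aisle: (Reorder=83, SKU=11): rows 1, 11 → Aisle takes values {590, 593} — violation; (Reorder=69, SKU=2): rows 9, 10 → Aisle takes values {585, 592} — violation — fails.
(iii) {Reorder, Aisle} → SKU: (Reorder=83, Aisle=593): rows 6, 11 → SKU takes values {4, 11} — violation — fails.
(iv) Reorder → SKU: Reorder=83: rows 1, 6, 11 → SKU takes values {11, 4} — violation; Reorder=71: rows 2, 8 → SKU takes values {11, 4} — violation; Reorder=69: rows 3, 9, 10 → SKU takes values {11, 2} — violation — fails.
None of the 4 dependencies hold.

0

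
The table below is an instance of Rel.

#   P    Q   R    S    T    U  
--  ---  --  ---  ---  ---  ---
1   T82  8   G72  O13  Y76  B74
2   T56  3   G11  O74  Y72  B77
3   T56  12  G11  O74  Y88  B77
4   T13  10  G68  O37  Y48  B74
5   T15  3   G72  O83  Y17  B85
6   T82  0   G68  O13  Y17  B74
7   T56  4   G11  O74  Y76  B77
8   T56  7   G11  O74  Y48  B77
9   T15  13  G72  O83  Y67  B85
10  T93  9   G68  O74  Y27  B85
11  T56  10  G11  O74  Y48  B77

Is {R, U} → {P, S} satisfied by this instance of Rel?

(R=G72, U=B74): row 1 → {P,S} = (T82, O13) ✓
(R=G11, U=B77): rows 2, 3, 7, 8, 11 → {P,S} = (T56, O74), (T56, O74), (T56, O74), (T56, O74), (T56, O74) ✓
(R=G68, U=B74): rows 4, 6 → {P,S} takes values {(T13, O37), (T82, O13)} — violation
(R=G72, U=B85): rows 5, 9 → {P,S} = (T15, O83), (T15, O83) ✓
(R=G68, U=B85): row 10 → {P,S} = (T93, O74) ✓
Two rows agree on {R, U} but differ on {P, S}, so {R, U} → {P, S} does not hold.

No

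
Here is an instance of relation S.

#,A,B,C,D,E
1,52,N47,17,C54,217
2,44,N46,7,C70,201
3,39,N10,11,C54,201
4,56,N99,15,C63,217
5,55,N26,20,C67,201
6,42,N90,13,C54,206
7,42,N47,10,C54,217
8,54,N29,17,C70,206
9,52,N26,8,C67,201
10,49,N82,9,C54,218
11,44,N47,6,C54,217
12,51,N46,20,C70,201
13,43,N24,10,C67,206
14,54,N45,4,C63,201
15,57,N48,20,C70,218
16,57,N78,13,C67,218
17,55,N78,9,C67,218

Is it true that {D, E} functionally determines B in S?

(D=C54, E=217): rows 1, 7, 11 → B = N47, N47, N47 ✓
(D=C70, E=201): rows 2, 12 → B = N46, N46 ✓
(D=C54, E=201): row 3 → B = N10 ✓
(D=C63, E=217): row 4 → B = N99 ✓
(D=C67, E=201): rows 5, 9 → B = N26, N26 ✓
(D=C54, E=206): row 6 → B = N90 ✓
(D=C70, E=206): row 8 → B = N29 ✓
(D=C54, E=218): row 10 → B = N82 ✓
(D=C67, E=206): row 13 → B = N24 ✓
(D=C63, E=201): row 14 → B = N45 ✓
(D=C70, E=218): row 15 → B = N48 ✓
(D=C67, E=218): rows 16, 17 → B = N78, N78 ✓
Every {D, E} value is associated with a single B value, so {D, E} -> B holds.

Yes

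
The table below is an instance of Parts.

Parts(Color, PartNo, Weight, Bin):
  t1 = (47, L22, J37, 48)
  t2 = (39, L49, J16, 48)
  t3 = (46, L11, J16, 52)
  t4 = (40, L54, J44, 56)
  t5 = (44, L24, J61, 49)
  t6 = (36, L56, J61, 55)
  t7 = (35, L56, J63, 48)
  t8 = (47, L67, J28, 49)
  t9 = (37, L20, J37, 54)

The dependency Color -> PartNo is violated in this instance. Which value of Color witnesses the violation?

47

Color=47: rows 1, 8 → PartNo takes values {L22, L67} — violation
Color=39: row 2 → PartNo = L49 ✓
Color=46: row 3 → PartNo = L11 ✓
Color=40: row 4 → PartNo = L54 ✓
Color=44: row 5 → PartNo = L24 ✓
Color=36: row 6 → PartNo = L56 ✓
Color=35: row 7 → PartNo = L56 ✓
Color=37: row 9 → PartNo = L20 ✓
The only Color value with inconsistent PartNo is Color=47.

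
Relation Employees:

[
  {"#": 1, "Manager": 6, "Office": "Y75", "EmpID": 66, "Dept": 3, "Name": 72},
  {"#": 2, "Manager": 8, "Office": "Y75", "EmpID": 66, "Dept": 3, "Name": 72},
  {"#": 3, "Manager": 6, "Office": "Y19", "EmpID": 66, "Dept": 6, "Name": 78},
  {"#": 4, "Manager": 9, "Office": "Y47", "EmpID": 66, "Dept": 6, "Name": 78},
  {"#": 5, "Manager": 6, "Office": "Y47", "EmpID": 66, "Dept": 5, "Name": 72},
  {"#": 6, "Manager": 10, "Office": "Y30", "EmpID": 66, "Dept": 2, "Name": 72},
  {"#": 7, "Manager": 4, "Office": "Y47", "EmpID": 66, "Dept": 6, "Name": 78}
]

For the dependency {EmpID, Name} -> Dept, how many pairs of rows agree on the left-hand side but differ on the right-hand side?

5

(EmpID=66, Name=72): violating pairs (1,5), (1,6), (2,5), (2,6), (5,6) — 5 pairs.
(EmpID=66, Name=78): all 3 rows agree on Dept — 0 pairs.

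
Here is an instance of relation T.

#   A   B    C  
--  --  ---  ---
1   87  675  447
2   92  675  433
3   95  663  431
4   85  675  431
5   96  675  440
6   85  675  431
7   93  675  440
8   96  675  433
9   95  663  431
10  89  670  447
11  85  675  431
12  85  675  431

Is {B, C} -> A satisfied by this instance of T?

No

(B=675, C=447): row 1 → A = 87 ✓
(B=675, C=433): rows 2, 8 → A takes values {92, 96} — violation
(B=663, C=431): rows 3, 9 → A = 95, 95 ✓
(B=675, C=431): rows 4, 6, 11, 12 → A = 85, 85, 85, 85 ✓
(B=675, C=440): rows 5, 7 → A takes values {96, 93} — violation
(B=670, C=447): row 10 → A = 89 ✓
Two rows agree on {B, C} but differ on A, so {B, C} -> A does not hold.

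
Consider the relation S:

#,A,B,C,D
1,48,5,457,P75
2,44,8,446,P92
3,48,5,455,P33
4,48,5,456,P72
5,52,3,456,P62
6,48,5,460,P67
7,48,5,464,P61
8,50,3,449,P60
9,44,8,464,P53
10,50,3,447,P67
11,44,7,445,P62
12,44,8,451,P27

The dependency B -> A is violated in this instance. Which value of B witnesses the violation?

B=5: rows 1, 3, 4, 6, 7 → A = 48, 48, 48, 48, 48 ✓
B=8: rows 2, 9, 12 → A = 44, 44, 44 ✓
B=3: rows 5, 8, 10 → A takes values {52, 50} — violation
B=7: row 11 → A = 44 ✓
The only B value with inconsistent A is B=3.

3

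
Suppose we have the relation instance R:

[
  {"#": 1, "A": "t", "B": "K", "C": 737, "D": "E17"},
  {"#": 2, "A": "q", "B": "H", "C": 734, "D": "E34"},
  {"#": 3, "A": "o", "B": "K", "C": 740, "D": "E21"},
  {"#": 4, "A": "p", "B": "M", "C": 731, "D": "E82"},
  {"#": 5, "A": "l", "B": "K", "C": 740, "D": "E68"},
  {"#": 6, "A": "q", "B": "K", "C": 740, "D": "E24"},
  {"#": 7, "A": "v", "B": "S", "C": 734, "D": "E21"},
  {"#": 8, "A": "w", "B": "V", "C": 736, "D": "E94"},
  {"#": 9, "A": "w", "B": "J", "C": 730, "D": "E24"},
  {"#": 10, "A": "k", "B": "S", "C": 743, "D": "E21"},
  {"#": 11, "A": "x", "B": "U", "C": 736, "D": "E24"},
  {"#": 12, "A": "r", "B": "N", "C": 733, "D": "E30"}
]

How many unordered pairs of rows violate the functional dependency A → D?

2

A=q: violating pairs (2,6) — 1 pair.
A=w: violating pairs (8,9) — 1 pair.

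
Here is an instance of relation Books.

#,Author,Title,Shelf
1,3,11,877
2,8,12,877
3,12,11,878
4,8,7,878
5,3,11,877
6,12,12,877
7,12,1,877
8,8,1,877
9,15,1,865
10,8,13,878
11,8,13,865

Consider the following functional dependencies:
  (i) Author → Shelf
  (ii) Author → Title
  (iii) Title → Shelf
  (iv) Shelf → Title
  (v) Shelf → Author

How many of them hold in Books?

(i) Author → Shelf: Author=8: rows 2, 4, 8, 10, 11 → Shelf takes values {877, 878, 865} — violation; Author=12: rows 3, 6, 7 → Shelf takes values {878, 877} — violation — fails.
(ii) Author → Title: Author=8: rows 2, 4, 8, 10, 11 → Title takes values {12, 7, 1, 13} — violation; Author=12: rows 3, 6, 7 → Title takes values {11, 12, 1} — violation — fails.
(iii) Title → Shelf: Title=11: rows 1, 3, 5 → Shelf takes values {877, 878} — violation; Title=1: rows 7, 8, 9 → Shelf takes values {877, 865} — violation; Title=13: rows 10, 11 → Shelf takes values {878, 865} — violation — fails.
(iv) Shelf → Title: Shelf=877: rows 1, 2, 5, 6, 7, 8 → Title takes values {11, 12, 1} — violation; Shelf=878: rows 3, 4, 10 → Title takes values {11, 7, 13} — violation; Shelf=865: rows 9, 11 → Title takes values {1, 13} — violation — fails.
(v) Shelf → Author: Shelf=877: rows 1, 2, 5, 6, 7, 8 → Author takes values {3, 8, 12} — violation; Shelf=878: rows 3, 4, 10 → Author takes values {12, 8} — violation; Shelf=865: rows 9, 11 → Author takes values {15, 8} — violation — fails.
None of the 5 dependencies hold.

0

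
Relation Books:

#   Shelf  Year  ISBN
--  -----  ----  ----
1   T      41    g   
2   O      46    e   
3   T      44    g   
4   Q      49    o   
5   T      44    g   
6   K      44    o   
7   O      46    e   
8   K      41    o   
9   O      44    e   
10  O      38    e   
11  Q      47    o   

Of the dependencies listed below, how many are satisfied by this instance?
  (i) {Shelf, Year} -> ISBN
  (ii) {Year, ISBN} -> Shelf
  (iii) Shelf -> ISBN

(i) {Shelf, Year} -> ISBN: every LHS value maps to a single RHS value — holds.
(ii) {Year, ISBN} -> Shelf: every LHS value maps to a single RHS value — holds.
(iii) Shelf -> ISBN: every LHS value maps to a single RHS value — holds.
3 of the 3 dependencies hold.

3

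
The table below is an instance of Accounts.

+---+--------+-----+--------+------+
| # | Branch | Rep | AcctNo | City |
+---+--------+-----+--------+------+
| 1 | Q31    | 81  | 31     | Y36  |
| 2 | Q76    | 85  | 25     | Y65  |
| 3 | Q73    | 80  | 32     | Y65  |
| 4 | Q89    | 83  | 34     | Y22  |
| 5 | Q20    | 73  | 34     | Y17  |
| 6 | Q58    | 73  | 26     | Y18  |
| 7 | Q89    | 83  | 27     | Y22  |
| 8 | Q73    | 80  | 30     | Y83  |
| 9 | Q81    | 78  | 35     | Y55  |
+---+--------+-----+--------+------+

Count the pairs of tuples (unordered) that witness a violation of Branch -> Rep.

0

Branch=Q73: all 2 rows agree on Rep — 0 pairs.
Branch=Q89: all 2 rows agree on Rep — 0 pairs.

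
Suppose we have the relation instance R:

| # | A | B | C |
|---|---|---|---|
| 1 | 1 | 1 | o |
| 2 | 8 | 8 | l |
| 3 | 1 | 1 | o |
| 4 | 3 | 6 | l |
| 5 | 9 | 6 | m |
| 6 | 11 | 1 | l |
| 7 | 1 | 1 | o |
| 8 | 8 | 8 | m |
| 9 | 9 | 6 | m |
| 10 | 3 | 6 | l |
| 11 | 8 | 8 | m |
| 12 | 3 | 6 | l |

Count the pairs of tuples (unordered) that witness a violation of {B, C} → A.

0

(B=1, C=o): all 3 rows agree on A — 0 pairs.
(B=6, C=l): all 3 rows agree on A — 0 pairs.
(B=6, C=m): all 2 rows agree on A — 0 pairs.
(B=8, C=m): all 2 rows agree on A — 0 pairs.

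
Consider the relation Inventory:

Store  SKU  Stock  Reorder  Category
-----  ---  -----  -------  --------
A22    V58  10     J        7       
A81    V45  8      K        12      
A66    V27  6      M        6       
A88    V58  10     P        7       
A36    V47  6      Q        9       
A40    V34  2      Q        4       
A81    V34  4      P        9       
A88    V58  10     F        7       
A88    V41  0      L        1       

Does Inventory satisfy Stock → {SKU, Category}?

No

Stock=10: 3 rows → {SKU,Category} = (V58, 7), (V58, 7), (V58, 7) ✓
Stock=8: 1 row → {SKU,Category} = (V45, 12) ✓
Stock=6: 2 rows → {SKU,Category} takes values {(V27, 6), (V47, 9)} — violation
Stock=2: 1 row → {SKU,Category} = (V34, 4) ✓
Stock=4: 1 row → {SKU,Category} = (V34, 9) ✓
Stock=0: 1 row → {SKU,Category} = (V41, 1) ✓
Two rows agree on Stock but differ on {SKU, Category}, so Stock → {SKU, Category} does not hold.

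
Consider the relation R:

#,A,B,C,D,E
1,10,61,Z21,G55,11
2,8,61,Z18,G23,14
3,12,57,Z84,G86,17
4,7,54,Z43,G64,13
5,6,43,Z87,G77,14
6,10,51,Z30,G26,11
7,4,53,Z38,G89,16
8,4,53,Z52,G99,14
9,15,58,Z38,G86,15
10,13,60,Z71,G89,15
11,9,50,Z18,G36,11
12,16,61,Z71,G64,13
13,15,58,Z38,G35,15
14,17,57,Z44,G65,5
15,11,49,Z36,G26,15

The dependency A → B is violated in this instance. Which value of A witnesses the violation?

A=10: rows 1, 6 → B takes values {61, 51} — violation
A=8: row 2 → B = 61 ✓
A=12: row 3 → B = 57 ✓
A=7: row 4 → B = 54 ✓
A=6: row 5 → B = 43 ✓
A=4: rows 7, 8 → B = 53, 53 ✓
A=15: rows 9, 13 → B = 58, 58 ✓
A=13: row 10 → B = 60 ✓
A=9: row 11 → B = 50 ✓
A=16: row 12 → B = 61 ✓
A=17: row 14 → B = 57 ✓
A=11: row 15 → B = 49 ✓
The only A value with inconsistent B is A=10.

10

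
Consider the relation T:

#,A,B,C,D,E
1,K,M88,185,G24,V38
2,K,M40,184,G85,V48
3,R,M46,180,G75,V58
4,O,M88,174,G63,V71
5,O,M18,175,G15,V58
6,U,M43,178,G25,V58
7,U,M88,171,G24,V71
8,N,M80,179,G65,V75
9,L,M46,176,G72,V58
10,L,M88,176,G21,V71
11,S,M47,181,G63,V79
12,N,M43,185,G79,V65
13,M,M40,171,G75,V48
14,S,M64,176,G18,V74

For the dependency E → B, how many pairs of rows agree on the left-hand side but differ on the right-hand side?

E=V48: all 2 rows agree on B — 0 pairs.
E=V58: violating pairs (3,5), (3,6), (5,6), (5,9), (6,9) — 5 pairs.
E=V71: all 3 rows agree on B — 0 pairs.

5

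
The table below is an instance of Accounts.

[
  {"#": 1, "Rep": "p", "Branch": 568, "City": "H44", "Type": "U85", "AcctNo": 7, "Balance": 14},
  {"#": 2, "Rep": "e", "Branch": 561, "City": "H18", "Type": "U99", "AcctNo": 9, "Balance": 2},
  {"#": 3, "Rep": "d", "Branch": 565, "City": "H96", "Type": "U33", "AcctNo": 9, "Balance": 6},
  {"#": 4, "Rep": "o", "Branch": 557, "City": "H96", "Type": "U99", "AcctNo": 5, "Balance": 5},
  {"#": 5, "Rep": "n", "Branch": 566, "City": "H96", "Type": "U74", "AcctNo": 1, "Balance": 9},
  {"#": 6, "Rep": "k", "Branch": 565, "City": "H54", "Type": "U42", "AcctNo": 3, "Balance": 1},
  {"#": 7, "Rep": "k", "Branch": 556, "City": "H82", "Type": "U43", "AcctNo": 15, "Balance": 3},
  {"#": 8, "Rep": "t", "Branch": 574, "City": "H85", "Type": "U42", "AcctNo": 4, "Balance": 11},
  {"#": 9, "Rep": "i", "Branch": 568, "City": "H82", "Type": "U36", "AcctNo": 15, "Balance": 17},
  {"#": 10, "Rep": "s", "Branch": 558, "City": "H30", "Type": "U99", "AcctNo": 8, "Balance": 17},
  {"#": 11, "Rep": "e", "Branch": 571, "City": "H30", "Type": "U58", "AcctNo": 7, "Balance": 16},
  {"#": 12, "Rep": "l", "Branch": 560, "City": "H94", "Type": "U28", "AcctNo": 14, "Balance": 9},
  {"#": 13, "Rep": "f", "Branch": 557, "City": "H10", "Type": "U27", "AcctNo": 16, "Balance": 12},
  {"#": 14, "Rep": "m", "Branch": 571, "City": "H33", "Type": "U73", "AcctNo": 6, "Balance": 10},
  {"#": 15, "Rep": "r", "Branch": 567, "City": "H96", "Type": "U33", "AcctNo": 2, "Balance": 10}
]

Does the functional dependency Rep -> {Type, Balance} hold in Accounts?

No

Rep=p: row 1 → {Type,Balance} = (U85, 14) ✓
Rep=e: rows 2, 11 → {Type,Balance} takes values {(U99, 2), (U58, 16)} — violation
Rep=d: row 3 → {Type,Balance} = (U33, 6) ✓
Rep=o: row 4 → {Type,Balance} = (U99, 5) ✓
Rep=n: row 5 → {Type,Balance} = (U74, 9) ✓
Rep=k: rows 6, 7 → {Type,Balance} takes values {(U42, 1), (U43, 3)} — violation
Rep=t: row 8 → {Type,Balance} = (U42, 11) ✓
Rep=i: row 9 → {Type,Balance} = (U36, 17) ✓
Rep=s: row 10 → {Type,Balance} = (U99, 17) ✓
Rep=l: row 12 → {Type,Balance} = (U28, 9) ✓
Rep=f: row 13 → {Type,Balance} = (U27, 12) ✓
Rep=m: row 14 → {Type,Balance} = (U73, 10) ✓
Rep=r: row 15 → {Type,Balance} = (U33, 10) ✓
Two rows agree on Rep but differ on {Type, Balance}, so Rep -> {Type, Balance} does not hold.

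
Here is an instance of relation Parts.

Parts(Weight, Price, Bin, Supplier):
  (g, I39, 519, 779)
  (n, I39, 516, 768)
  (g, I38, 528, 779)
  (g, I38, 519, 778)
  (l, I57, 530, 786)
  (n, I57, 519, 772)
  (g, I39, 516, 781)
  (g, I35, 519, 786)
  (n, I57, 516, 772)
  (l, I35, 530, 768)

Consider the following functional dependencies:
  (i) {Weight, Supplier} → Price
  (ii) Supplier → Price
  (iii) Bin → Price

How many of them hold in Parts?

(i) {Weight, Supplier} → Price: (Weight=g, Supplier=779): 2 rows → Price takes values {I39, I38} — violation — fails.
(ii) Supplier → Price: Supplier=779: 2 rows → Price takes values {I39, I38} — violation; Supplier=768: 2 rows → Price takes values {I39, I35} — violation; Supplier=786: 2 rows → Price takes values {I57, I35} — violation — fails.
(iii) Bin → Price: Bin=519: 4 rows → Price takes values {I39, I38, I57, I35} — violation; Bin=516: 3 rows → Price takes values {I39, I57} — violation; Bin=530: 2 rows → Price takes values {I57, I35} — violation — fails.
None of the 3 dependencies hold.

0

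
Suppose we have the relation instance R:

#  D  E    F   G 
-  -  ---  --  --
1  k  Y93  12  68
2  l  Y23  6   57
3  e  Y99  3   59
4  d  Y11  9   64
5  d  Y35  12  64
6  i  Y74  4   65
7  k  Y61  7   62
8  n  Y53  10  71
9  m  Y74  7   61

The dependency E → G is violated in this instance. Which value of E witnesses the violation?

Y74

E=Y93: row 1 → G = 68 ✓
E=Y23: row 2 → G = 57 ✓
E=Y99: row 3 → G = 59 ✓
E=Y11: row 4 → G = 64 ✓
E=Y35: row 5 → G = 64 ✓
E=Y74: rows 6, 9 → G takes values {65, 61} — violation
E=Y61: row 7 → G = 62 ✓
E=Y53: row 8 → G = 71 ✓
The only E value with inconsistent G is E=Y74.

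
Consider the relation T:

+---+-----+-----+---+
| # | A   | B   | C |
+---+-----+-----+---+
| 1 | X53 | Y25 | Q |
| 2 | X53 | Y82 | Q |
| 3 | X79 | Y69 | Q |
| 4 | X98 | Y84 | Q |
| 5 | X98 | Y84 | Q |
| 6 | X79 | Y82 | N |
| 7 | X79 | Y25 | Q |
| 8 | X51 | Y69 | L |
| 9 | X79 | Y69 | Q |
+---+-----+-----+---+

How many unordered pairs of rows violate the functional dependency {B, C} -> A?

1

(B=Y25, C=Q): violating pairs (1,7) — 1 pair.
(B=Y69, C=Q): all 2 rows agree on A — 0 pairs.
(B=Y84, C=Q): all 2 rows agree on A — 0 pairs.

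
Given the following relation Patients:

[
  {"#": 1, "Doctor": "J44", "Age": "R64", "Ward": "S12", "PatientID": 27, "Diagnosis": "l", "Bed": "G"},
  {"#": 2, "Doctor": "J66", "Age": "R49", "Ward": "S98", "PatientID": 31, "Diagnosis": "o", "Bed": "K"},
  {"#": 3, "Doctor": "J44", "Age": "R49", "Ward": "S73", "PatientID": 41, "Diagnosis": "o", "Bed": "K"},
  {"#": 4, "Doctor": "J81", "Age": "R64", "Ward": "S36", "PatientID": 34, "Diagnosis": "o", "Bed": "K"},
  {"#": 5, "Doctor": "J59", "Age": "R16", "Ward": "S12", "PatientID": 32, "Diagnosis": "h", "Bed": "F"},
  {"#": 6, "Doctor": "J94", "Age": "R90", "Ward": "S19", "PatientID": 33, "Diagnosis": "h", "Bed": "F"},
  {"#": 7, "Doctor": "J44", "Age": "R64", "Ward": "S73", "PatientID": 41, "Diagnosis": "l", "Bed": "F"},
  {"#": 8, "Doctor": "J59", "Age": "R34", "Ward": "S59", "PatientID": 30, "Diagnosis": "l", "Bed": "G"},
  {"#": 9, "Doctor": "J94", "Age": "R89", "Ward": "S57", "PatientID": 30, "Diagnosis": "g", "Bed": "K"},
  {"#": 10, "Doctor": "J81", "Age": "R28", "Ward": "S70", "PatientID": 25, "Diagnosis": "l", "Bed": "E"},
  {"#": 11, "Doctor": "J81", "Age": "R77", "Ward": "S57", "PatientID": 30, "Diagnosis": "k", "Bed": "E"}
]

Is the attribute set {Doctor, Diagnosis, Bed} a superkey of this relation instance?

All 11 rows have distinct {Doctor, Diagnosis, Bed} values, so {Doctor, Diagnosis, Bed} → (all attributes) holds and {Doctor, Diagnosis, Bed} is a superkey.

Yes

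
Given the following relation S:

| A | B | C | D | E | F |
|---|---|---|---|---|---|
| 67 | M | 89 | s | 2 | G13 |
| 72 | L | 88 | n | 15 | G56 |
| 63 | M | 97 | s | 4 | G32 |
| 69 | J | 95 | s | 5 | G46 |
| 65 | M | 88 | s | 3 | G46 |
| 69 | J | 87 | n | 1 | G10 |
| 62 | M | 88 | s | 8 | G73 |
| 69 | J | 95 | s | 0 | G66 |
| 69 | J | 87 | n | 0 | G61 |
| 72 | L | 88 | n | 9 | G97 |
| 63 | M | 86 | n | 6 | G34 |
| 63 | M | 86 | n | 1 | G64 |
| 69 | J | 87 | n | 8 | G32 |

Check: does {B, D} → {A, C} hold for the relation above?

(B=M, D=s): 4 rows → {A,C} takes values {(67, 89), (63, 97), (65, 88), (62, 88)} — violation
(B=L, D=n): 2 rows → {A,C} = (72, 88), (72, 88) ✓
(B=J, D=s): 2 rows → {A,C} = (69, 95), (69, 95) ✓
(B=J, D=n): 3 rows → {A,C} = (69, 87), (69, 87), (69, 87) ✓
(B=M, D=n): 2 rows → {A,C} = (63, 86), (63, 86) ✓
Two rows agree on {B, D} but differ on {A, C}, so {B, D} → {A, C} does not hold.

No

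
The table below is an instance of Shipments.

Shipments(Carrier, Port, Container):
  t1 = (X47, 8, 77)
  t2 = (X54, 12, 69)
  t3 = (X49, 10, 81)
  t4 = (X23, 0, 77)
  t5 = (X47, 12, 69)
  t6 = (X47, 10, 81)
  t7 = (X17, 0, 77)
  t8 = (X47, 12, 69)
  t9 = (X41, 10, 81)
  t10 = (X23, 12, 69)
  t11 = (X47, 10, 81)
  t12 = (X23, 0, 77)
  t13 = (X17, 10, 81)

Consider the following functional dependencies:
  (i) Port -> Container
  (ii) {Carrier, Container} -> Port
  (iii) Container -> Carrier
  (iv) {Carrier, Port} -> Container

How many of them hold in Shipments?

3

(i) Port -> Container: every LHS value maps to a single RHS value — holds.
(ii) {Carrier, Container} -> Port: every LHS value maps to a single RHS value — holds.
(iii) Container -> Carrier: Container=77: rows 1, 4, 7, 12 → Carrier takes values {X47, X23, X17} — violation; Container=69: rows 2, 5, 8, 10 → Carrier takes values {X54, X47, X23} — violation; Container=81: rows 3, 6, 9, 11, 13 → Carrier takes values {X49, X47, X41, X17} — violation — fails.
(iv) {Carrier, Port} -> Container: every LHS value maps to a single RHS value — holds.
3 of the 4 dependencies hold.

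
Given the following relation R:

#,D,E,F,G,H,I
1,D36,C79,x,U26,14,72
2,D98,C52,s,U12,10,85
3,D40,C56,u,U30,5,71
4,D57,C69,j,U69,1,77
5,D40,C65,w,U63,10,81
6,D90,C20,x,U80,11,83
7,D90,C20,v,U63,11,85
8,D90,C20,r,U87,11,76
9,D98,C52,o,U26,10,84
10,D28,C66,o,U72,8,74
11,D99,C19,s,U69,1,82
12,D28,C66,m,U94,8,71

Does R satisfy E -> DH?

E=C79: row 1 → {D,H} = (D36, 14) ✓
E=C52: rows 2, 9 → {D,H} = (D98, 10), (D98, 10) ✓
E=C56: row 3 → {D,H} = (D40, 5) ✓
E=C69: row 4 → {D,H} = (D57, 1) ✓
E=C65: row 5 → {D,H} = (D40, 10) ✓
E=C20: rows 6, 7, 8 → {D,H} = (D90, 11), (D90, 11), (D90, 11) ✓
E=C66: rows 10, 12 → {D,H} = (D28, 8), (D28, 8) ✓
E=C19: row 11 → {D,H} = (D99, 1) ✓
Every E value is associated with a single DH value, so E -> DH holds.

Yes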